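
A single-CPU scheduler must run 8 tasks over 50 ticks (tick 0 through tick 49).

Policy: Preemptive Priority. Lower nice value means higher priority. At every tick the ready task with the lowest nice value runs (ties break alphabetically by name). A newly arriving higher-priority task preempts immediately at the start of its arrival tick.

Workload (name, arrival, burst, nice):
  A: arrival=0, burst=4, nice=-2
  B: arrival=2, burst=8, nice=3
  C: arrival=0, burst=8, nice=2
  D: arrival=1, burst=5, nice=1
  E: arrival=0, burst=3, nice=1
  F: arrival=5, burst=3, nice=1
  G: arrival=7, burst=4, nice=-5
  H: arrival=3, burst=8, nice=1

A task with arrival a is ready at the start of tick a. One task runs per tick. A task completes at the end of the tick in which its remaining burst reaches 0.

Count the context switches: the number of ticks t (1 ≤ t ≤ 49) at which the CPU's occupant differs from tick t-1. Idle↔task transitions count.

context switches = 9

t=0: ready={A,C,E} → run A
t=1: ready={A,C,D,E} → run A
t=2: ready={A,B,C,D,E} → run A
t=3: ready={A,B,C,D,E,H} → run A
t=4: ready={B,C,D,E,H} → run D
t=5: ready={B,C,D,E,F,H} → run D
t=6: ready={B,C,D,E,F,H} → run D
t=7: ready={B,C,D,E,F,G,H} → run G
t=8: ready={B,C,D,E,F,G,H} → run G
t=9: ready={B,C,D,E,F,G,H} → run G
t=10: ready={B,C,D,E,F,G,H} → run G
t=11: ready={B,C,D,E,F,H} → run D
t=12: ready={B,C,D,E,F,H} → run D
t=13: ready={B,C,E,F,H} → run E
t=14: ready={B,C,E,F,H} → run E
t=15: ready={B,C,E,F,H} → run E
t=16: ready={B,C,F,H} → run F
t=17: ready={B,C,F,H} → run F
t=18: ready={B,C,F,H} → run F
t=19: ready={B,C,H} → run H
t=20: ready={B,C,H} → run H
t=21: ready={B,C,H} → run H
t=22: ready={B,C,H} → run H
t=23: ready={B,C,H} → run H
t=24: ready={B,C,H} → run H
t=25: ready={B,C,H} → run H
t=26: ready={B,C,H} → run H
t=27: ready={B,C} → run C
t=28: ready={B,C} → run C
t=29: ready={B,C} → run C
t=30: ready={B,C} → run C
t=31: ready={B,C} → run C
t=32: ready={B,C} → run C
t=33: ready={B,C} → run C
t=34: ready={B,C} → run C
t=35: ready={B} → run B
t=36: ready={B} → run B
t=37: ready={B} → run B
t=38: ready={B} → run B
t=39: ready={B} → run B
t=40: ready={B} → run B
t=41: ready={B} → run B
t=42: ready={B} → run B
t=43: (idle)
t=44: (idle)
t=45: (idle)
t=46: (idle)
t=47: (idle)
t=48: (idle)
t=49: (idle)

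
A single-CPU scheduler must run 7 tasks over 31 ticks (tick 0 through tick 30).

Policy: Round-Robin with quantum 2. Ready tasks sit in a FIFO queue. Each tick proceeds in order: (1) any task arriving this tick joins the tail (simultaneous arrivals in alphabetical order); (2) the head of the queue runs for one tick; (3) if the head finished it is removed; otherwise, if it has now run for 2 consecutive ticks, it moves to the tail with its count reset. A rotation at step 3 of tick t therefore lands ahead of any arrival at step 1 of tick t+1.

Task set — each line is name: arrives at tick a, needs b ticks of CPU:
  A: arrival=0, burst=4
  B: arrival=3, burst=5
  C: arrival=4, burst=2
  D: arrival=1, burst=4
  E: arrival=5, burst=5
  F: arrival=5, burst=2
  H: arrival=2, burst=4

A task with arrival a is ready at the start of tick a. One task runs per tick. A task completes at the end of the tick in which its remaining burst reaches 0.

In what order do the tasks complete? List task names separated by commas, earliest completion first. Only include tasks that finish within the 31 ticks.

t=0: queue=[A] q_used=0 → run A
t=1: queue=[A,D] q_used=1 → run A
t=2: queue=[D,A,H] q_used=0 → run D
t=3: queue=[D,A,H,B] q_used=1 → run D
t=4: queue=[A,H,B,D,C] q_used=0 → run A
t=5: queue=[A,H,B,D,C,E,F] q_used=1 → run A
t=6: queue=[H,B,D,C,E,F] q_used=0 → run H
t=7: queue=[H,B,D,C,E,F] q_used=1 → run H
t=8: queue=[B,D,C,E,F,H] q_used=0 → run B
t=9: queue=[B,D,C,E,F,H] q_used=1 → run B
t=10: queue=[D,C,E,F,H,B] q_used=0 → run D
t=11: queue=[D,C,E,F,H,B] q_used=1 → run D
t=12: queue=[C,E,F,H,B] q_used=0 → run C
t=13: queue=[C,E,F,H,B] q_used=1 → run C
t=14: queue=[E,F,H,B] q_used=0 → run E
t=15: queue=[E,F,H,B] q_used=1 → run E
t=16: queue=[F,H,B,E] q_used=0 → run F
t=17: queue=[F,H,B,E] q_used=1 → run F
t=18: queue=[H,B,E] q_used=0 → run H
t=19: queue=[H,B,E] q_used=1 → run H
t=20: queue=[B,E] q_used=0 → run B
t=21: queue=[B,E] q_used=1 → run B
t=22: queue=[E,B] q_used=0 → run E
t=23: queue=[E,B] q_used=1 → run E
t=24: queue=[B,E] q_used=0 → run B
t=25: queue=[E] q_used=0 → run E
t=26: (idle)
t=27: (idle)
t=28: (idle)
t=29: (idle)
t=30: (idle)

completion order = A, D, C, F, H, B, E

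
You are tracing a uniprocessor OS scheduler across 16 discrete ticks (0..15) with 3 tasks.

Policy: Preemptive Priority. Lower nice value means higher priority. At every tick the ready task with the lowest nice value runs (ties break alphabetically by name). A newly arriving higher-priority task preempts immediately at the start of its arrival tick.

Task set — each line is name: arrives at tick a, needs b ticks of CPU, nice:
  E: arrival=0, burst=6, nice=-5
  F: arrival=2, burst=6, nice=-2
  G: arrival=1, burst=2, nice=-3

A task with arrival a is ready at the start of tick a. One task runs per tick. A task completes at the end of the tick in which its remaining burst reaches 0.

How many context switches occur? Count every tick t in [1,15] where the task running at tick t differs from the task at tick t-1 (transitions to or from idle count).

t=0: ready={E} → run E
t=1: ready={E,G} → run E
t=2: ready={E,F,G} → run E
t=3: ready={E,F,G} → run E
t=4: ready={E,F,G} → run E
t=5: ready={E,F,G} → run E
t=6: ready={F,G} → run G
t=7: ready={F,G} → run G
t=8: ready={F} → run F
t=9: ready={F} → run F
t=10: ready={F} → run F
t=11: ready={F} → run F
t=12: ready={F} → run F
t=13: ready={F} → run F
t=14: (idle)
t=15: (idle)

context switches = 3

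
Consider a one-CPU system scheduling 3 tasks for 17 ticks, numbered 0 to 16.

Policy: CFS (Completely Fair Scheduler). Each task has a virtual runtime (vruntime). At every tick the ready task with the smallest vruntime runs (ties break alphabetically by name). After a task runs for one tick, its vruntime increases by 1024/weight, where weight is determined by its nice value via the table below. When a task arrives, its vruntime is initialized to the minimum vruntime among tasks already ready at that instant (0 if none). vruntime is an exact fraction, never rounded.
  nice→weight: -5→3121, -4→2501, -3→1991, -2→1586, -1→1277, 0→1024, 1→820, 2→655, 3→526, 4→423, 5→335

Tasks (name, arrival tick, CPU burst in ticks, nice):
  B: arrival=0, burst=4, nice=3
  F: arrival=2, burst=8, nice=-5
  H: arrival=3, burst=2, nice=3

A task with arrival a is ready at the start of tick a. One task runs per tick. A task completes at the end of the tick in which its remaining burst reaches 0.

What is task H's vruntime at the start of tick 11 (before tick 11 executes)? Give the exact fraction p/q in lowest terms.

vruntime(H, start of tick 11) = 1536/263

t=0: vr[B=0] → run B
t=1: vr[B=512/263] → run B
t=2: vr[B=1024/263 F=1024/263] → run B
t=3: vr[B=1536/263 F=1024/263 H=1024/263] → run F
t=4: vr[B=1536/263 F=3465216/820823 H=1024/263] → run H
t=5: vr[B=1536/263 F=3465216/820823 H=1536/263] → run F
t=6: vr[B=1536/263 F=3734528/820823 H=1536/263] → run F
t=7: vr[B=1536/263 F=4003840/820823 H=1536/263] → run F
t=8: vr[B=1536/263 F=4273152/820823 H=1536/263] → run F
t=9: vr[B=1536/263 F=4542464/820823 H=1536/263] → run F
t=10: vr[B=1536/263 F=4811776/820823 H=1536/263] → run B
t=11: vr[F=4811776/820823 H=1536/263] → run H
t=12: vr[F=4811776/820823] → run F
t=13: vr[F=5081088/820823] → run F
t=14: (idle)
t=15: (idle)
t=16: (idle)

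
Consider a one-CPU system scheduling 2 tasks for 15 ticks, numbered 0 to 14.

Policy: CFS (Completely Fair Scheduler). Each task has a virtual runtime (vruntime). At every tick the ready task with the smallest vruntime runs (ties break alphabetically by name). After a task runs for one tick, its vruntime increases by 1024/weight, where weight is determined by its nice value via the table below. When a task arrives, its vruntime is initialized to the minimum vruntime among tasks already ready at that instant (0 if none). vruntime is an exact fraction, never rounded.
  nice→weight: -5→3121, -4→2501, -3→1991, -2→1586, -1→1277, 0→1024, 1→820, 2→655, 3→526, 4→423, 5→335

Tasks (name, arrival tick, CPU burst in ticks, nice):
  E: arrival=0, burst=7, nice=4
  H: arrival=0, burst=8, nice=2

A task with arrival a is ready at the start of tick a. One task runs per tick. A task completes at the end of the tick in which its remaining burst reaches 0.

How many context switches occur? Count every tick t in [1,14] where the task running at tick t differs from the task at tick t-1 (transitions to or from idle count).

t=0: vr[E=0 H=0] → run E
t=1: vr[E=1024/423 H=0] → run H
t=2: vr[E=1024/423 H=1024/655] → run H
t=3: vr[E=1024/423 H=2048/655] → run E
t=4: vr[E=2048/423 H=2048/655] → run H
t=5: vr[E=2048/423 H=3072/655] → run H
t=6: vr[E=2048/423 H=4096/655] → run E
t=7: vr[E=1024/141 H=4096/655] → run H
t=8: vr[E=1024/141 H=1024/131] → run E
t=9: vr[E=4096/423 H=1024/131] → run H
t=10: vr[E=4096/423 H=6144/655] → run H
t=11: vr[E=4096/423 H=7168/655] → run E
t=12: vr[E=5120/423 H=7168/655] → run H
t=13: vr[E=5120/423] → run E
t=14: vr[E=2048/141] → run E

context switches = 10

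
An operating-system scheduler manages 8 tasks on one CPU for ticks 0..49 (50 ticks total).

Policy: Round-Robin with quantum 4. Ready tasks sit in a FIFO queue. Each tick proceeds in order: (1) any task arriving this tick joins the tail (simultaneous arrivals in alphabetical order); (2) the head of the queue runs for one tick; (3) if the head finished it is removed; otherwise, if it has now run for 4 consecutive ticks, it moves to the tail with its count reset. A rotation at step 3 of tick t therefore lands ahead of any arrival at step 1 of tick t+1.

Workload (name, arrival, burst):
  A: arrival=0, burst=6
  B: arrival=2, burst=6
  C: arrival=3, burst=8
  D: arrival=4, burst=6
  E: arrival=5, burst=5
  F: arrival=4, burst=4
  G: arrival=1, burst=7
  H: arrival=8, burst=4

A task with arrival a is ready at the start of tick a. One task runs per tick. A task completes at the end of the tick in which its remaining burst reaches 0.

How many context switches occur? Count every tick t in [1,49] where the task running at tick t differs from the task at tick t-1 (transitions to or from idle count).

t=0: queue=[A] q_used=0 → run A
t=1: queue=[A,G] q_used=1 → run A
t=2: queue=[A,G,B] q_used=2 → run A
t=3: queue=[A,G,B,C] q_used=3 → run A
t=4: queue=[G,B,C,A,D,F] q_used=0 → run G
t=5: queue=[G,B,C,A,D,F,E] q_used=1 → run G
t=6: queue=[G,B,C,A,D,F,E] q_used=2 → run G
t=7: queue=[G,B,C,A,D,F,E] q_used=3 → run G
t=8: queue=[B,C,A,D,F,E,G,H] q_used=0 → run B
t=9: queue=[B,C,A,D,F,E,G,H] q_used=1 → run B
t=10: queue=[B,C,A,D,F,E,G,H] q_used=2 → run B
t=11: queue=[B,C,A,D,F,E,G,H] q_used=3 → run B
t=12: queue=[C,A,D,F,E,G,H,B] q_used=0 → run C
t=13: queue=[C,A,D,F,E,G,H,B] q_used=1 → run C
t=14: queue=[C,A,D,F,E,G,H,B] q_used=2 → run C
t=15: queue=[C,A,D,F,E,G,H,B] q_used=3 → run C
t=16: queue=[A,D,F,E,G,H,B,C] q_used=0 → run A
t=17: queue=[A,D,F,E,G,H,B,C] q_used=1 → run A
t=18: queue=[D,F,E,G,H,B,C] q_used=0 → run D
t=19: queue=[D,F,E,G,H,B,C] q_used=1 → run D
t=20: queue=[D,F,E,G,H,B,C] q_used=2 → run D
t=21: queue=[D,F,E,G,H,B,C] q_used=3 → run D
t=22: queue=[F,E,G,H,B,C,D] q_used=0 → run F
t=23: queue=[F,E,G,H,B,C,D] q_used=1 → run F
t=24: queue=[F,E,G,H,B,C,D] q_used=2 → run F
t=25: queue=[F,E,G,H,B,C,D] q_used=3 → run F
t=26: queue=[E,G,H,B,C,D] q_used=0 → run E
t=27: queue=[E,G,H,B,C,D] q_used=1 → run E
t=28: queue=[E,G,H,B,C,D] q_used=2 → run E
t=29: queue=[E,G,H,B,C,D] q_used=3 → run E
t=30: queue=[G,H,B,C,D,E] q_used=0 → run G
t=31: queue=[G,H,B,C,D,E] q_used=1 → run G
t=32: queue=[G,H,B,C,D,E] q_used=2 → run G
t=33: queue=[H,B,C,D,E] q_used=0 → run H
t=34: queue=[H,B,C,D,E] q_used=1 → run H
t=35: queue=[H,B,C,D,E] q_used=2 → run H
t=36: queue=[H,B,C,D,E] q_used=3 → run H
t=37: queue=[B,C,D,E] q_used=0 → run B
t=38: queue=[B,C,D,E] q_used=1 → run B
t=39: queue=[C,D,E] q_used=0 → run C
t=40: queue=[C,D,E] q_used=1 → run C
t=41: queue=[C,D,E] q_used=2 → run C
t=42: queue=[C,D,E] q_used=3 → run C
t=43: queue=[D,E] q_used=0 → run D
t=44: queue=[D,E] q_used=1 → run D
t=45: queue=[E] q_used=0 → run E
t=46: (idle)
t=47: (idle)
t=48: (idle)
t=49: (idle)

context switches = 14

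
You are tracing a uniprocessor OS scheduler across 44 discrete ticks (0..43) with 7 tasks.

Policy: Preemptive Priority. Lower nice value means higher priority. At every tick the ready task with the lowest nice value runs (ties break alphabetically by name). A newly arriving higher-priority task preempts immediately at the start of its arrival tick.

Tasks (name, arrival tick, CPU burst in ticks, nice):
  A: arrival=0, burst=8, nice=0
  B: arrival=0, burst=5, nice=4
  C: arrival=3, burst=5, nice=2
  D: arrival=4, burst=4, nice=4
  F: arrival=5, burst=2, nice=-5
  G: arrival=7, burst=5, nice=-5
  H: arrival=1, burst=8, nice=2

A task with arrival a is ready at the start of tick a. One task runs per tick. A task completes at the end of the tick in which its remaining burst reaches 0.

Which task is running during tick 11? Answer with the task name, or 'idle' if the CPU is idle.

t=0: ready={A,B} → run A
t=1: ready={A,B,H} → run A
t=2: ready={A,B,H} → run A
t=3: ready={A,B,C,H} → run A
t=4: ready={A,B,C,D,H} → run A
t=5: ready={A,B,C,D,F,H} → run F
t=6: ready={A,B,C,D,F,H} → run F
t=7: ready={A,B,C,D,G,H} → run G
t=8: ready={A,B,C,D,G,H} → run G
t=9: ready={A,B,C,D,G,H} → run G
t=10: ready={A,B,C,D,G,H} → run G
t=11: ready={A,B,C,D,G,H} → run G
t=12: ready={A,B,C,D,H} → run A
t=13: ready={A,B,C,D,H} → run A
t=14: ready={A,B,C,D,H} → run A
t=15: ready={B,C,D,H} → run C
t=16: ready={B,C,D,H} → run C
t=17: ready={B,C,D,H} → run C
t=18: ready={B,C,D,H} → run C
t=19: ready={B,C,D,H} → run C
t=20: ready={B,D,H} → run H
t=21: ready={B,D,H} → run H
t=22: ready={B,D,H} → run H
t=23: ready={B,D,H} → run H
t=24: ready={B,D,H} → run H
t=25: ready={B,D,H} → run H
t=26: ready={B,D,H} → run H
t=27: ready={B,D,H} → run H
t=28: ready={B,D} → run B
t=29: ready={B,D} → run B
t=30: ready={B,D} → run B
t=31: ready={B,D} → run B
t=32: ready={B,D} → run B
t=33: ready={D} → run D
t=34: ready={D} → run D
t=35: ready={D} → run D
t=36: ready={D} → run D
t=37: (idle)
t=38: (idle)
t=39: (idle)
t=40: (idle)
t=41: (idle)
t=42: (idle)
t=43: (idle)

running at tick 11 = G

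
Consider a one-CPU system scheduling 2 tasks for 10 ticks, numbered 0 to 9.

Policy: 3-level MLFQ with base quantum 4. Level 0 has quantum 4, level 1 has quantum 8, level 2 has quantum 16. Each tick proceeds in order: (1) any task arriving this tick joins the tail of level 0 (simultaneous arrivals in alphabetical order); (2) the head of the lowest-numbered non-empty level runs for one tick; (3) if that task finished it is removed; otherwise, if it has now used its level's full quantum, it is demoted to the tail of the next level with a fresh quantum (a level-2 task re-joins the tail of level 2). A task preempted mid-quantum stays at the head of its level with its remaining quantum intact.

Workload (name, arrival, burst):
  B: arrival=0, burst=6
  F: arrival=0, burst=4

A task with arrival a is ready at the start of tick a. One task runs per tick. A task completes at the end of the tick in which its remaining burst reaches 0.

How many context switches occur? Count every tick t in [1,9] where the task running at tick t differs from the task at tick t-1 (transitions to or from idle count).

t=0: L0/L1/L2 = BF/-/- → run B
t=1: L0/L1/L2 = BF/-/- → run B
t=2: L0/L1/L2 = BF/-/- → run B
t=3: L0/L1/L2 = BF/-/- → run B
t=4: L0/L1/L2 = F/B/- → run F
t=5: L0/L1/L2 = F/B/- → run F
t=6: L0/L1/L2 = F/B/- → run F
t=7: L0/L1/L2 = F/B/- → run F
t=8: L0/L1/L2 = -/B/- → run B
t=9: L0/L1/L2 = -/B/- → run B

context switches = 2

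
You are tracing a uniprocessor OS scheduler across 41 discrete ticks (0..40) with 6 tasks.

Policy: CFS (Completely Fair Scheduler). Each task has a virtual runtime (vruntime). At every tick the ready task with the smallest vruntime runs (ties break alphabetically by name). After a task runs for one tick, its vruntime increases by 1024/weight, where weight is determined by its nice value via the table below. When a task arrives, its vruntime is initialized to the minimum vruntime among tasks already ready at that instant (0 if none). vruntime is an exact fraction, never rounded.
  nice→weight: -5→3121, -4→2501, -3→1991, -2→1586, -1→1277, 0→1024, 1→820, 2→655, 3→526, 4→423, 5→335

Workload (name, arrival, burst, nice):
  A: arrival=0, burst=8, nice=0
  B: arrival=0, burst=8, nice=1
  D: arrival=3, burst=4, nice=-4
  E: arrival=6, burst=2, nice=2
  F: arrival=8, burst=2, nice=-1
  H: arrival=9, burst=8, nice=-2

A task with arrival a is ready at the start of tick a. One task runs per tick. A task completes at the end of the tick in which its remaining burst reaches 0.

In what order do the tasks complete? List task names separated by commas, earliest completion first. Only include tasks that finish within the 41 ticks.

t=0: vr[A=0 B=0] → run A
t=1: vr[A=1 B=0] → run B
t=2: vr[A=1 B=256/205] → run A
t=3: vr[A=2 B=256/205 D=256/205] → run B
t=4: vr[A=2 B=512/205 D=256/205] → run D
t=5: vr[A=2 B=512/205 D=20736/12505] → run D
t=6: vr[A=2 B=512/205 D=25856/12505 E=2] → run A
t=7: vr[A=3 B=512/205 D=25856/12505 E=2] → run E
t=8: vr[A=3 B=512/205 D=25856/12505 E=2334/655 F=25856/12505] → run D
t=9: vr[A=3 B=512/205 D=30976/12505 E=2334/655 F=25856/12505 H=25856/12505] → run F
t=10: vr[A=3 B=512/205 D=30976/12505 E=2334/655 F=45823232/15968885 H=25856/12505] → run H
t=11: vr[A=3 B=512/205 D=30976/12505 E=2334/655 F=45823232/15968885 H=441088/162565] → run D
t=12: vr[A=3 B=512/205 E=2334/655 F=45823232/15968885 H=441088/162565] → run B
t=13: vr[A=3 B=768/205 E=2334/655 F=45823232/15968885 H=441088/162565] → run H
t=14: vr[A=3 B=768/205 E=2334/655 F=45823232/15968885 H=546048/162565] → run F
t=15: vr[A=3 B=768/205 E=2334/655 H=546048/162565] → run A
t=16: vr[A=4 B=768/205 E=2334/655 H=546048/162565] → run H
t=17: vr[A=4 B=768/205 E=2334/655 H=651008/162565] → run E
t=18: vr[A=4 B=768/205 H=651008/162565] → run B
t=19: vr[A=4 B=1024/205 H=651008/162565] → run A
t=20: vr[A=5 B=1024/205 H=651008/162565] → run H
t=21: vr[A=5 B=1024/205 H=755968/162565] → run H
t=22: vr[A=5 B=1024/205 H=860928/162565] → run B
t=23: vr[A=5 B=256/41 H=860928/162565] → run A
t=24: vr[A=6 B=256/41 H=860928/162565] → run H
t=25: vr[A=6 B=256/41 H=965888/162565] → run H
t=26: vr[A=6 B=256/41 H=1070848/162565] → run A
t=27: vr[A=7 B=256/41 H=1070848/162565] → run B
t=28: vr[A=7 B=1536/205 H=1070848/162565] → run H
t=29: vr[A=7 B=1536/205] → run A
t=30: vr[B=1536/205] → run B
t=31: vr[B=1792/205] → run B
t=32: (idle)
t=33: (idle)
t=34: (idle)
t=35: (idle)
t=36: (idle)
t=37: (idle)
t=38: (idle)
t=39: (idle)
t=40: (idle)

completion order = D, F, E, H, A, B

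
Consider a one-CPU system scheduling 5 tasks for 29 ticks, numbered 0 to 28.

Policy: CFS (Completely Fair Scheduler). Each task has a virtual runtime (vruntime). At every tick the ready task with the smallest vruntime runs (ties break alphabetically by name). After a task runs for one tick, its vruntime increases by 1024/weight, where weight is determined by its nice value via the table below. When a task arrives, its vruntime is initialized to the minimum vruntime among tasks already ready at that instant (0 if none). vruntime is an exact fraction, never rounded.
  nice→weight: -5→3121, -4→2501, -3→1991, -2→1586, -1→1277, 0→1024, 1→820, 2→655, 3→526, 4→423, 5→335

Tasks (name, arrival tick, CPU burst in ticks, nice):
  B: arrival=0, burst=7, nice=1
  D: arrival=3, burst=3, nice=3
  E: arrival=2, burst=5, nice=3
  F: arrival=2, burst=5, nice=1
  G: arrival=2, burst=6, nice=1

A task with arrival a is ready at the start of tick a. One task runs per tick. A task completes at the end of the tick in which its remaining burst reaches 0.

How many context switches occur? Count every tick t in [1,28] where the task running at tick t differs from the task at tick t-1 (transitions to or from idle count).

t=0: vr[B=0] → run B
t=1: vr[B=256/205] → run B
t=2: vr[B=512/205 E=512/205 F=512/205 G=512/205] → run B
t=3: vr[B=768/205 D=512/205 E=512/205 F=512/205 G=512/205] → run D
t=4: vr[B=768/205 D=239616/53915 E=512/205 F=512/205 G=512/205] → run E
t=5: vr[B=768/205 D=239616/53915 E=239616/53915 F=512/205 G=512/205] → run F
t=6: vr[B=768/205 D=239616/53915 E=239616/53915 F=768/205 G=512/205] → run G
t=7: vr[B=768/205 D=239616/53915 E=239616/53915 F=768/205 G=768/205] → run B
t=8: vr[B=1024/205 D=239616/53915 E=239616/53915 F=768/205 G=768/205] → run F
t=9: vr[B=1024/205 D=239616/53915 E=239616/53915 F=1024/205 G=768/205] → run G
t=10: vr[B=1024/205 D=239616/53915 E=239616/53915 F=1024/205 G=1024/205] → run D
t=11: vr[B=1024/205 D=344576/53915 E=239616/53915 F=1024/205 G=1024/205] → run E
t=12: vr[B=1024/205 D=344576/53915 E=344576/53915 F=1024/205 G=1024/205] → run B
t=13: vr[B=256/41 D=344576/53915 E=344576/53915 F=1024/205 G=1024/205] → run F
t=14: vr[B=256/41 D=344576/53915 E=344576/53915 F=256/41 G=1024/205] → run G
t=15: vr[B=256/41 D=344576/53915 E=344576/53915 F=256/41 G=256/41] → run B
t=16: vr[B=1536/205 D=344576/53915 E=344576/53915 F=256/41 G=256/41] → run F
t=17: vr[B=1536/205 D=344576/53915 E=344576/53915 F=1536/205 G=256/41] → run G
t=18: vr[B=1536/205 D=344576/53915 E=344576/53915 F=1536/205 G=1536/205] → run D
t=19: vr[B=1536/205 E=344576/53915 F=1536/205 G=1536/205] → run E
t=20: vr[B=1536/205 E=449536/53915 F=1536/205 G=1536/205] → run B
t=21: vr[E=449536/53915 F=1536/205 G=1536/205] → run F
t=22: vr[E=449536/53915 G=1536/205] → run G
t=23: vr[E=449536/53915 G=1792/205] → run E
t=24: vr[E=554496/53915 G=1792/205] → run G
t=25: vr[E=554496/53915] → run E
t=26: (idle)
t=27: (idle)
t=28: (idle)

context switches = 24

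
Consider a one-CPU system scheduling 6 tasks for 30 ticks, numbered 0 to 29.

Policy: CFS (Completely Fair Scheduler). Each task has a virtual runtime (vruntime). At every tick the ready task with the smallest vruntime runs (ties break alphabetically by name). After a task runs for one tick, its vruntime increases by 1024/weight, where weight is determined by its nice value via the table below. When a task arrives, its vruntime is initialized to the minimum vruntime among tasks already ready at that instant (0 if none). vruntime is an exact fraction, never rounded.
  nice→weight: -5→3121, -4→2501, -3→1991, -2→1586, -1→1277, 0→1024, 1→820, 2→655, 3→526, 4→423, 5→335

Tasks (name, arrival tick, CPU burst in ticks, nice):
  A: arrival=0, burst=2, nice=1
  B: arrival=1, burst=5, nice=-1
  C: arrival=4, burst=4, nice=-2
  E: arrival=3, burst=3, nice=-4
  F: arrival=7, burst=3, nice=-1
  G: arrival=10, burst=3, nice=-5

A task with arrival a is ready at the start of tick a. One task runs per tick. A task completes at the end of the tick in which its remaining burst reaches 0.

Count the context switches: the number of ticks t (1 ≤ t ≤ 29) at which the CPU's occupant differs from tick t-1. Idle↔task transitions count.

t=0: vr[A=0] → run A
t=1: vr[A=256/205 B=256/205] → run A
t=2: vr[B=256/205] → run B
t=3: vr[B=536832/261785 E=536832/261785] → run B
t=4: vr[B=746752/261785 C=536832/261785 E=536832/261785] → run C
t=5: vr[B=746752/261785 C=559741696/207595505 E=536832/261785] → run E
t=6: vr[B=746752/261785 C=559741696/207595505 E=39284992/15968885] → run E
t=7: vr[B=746752/261785 C=559741696/207595505 E=45823232/15968885 F=559741696/207595505] → run C
t=8: vr[B=746752/261785 C=693775616/207595505 E=45823232/15968885 F=559741696/207595505] → run F
t=9: vr[B=746752/261785 C=693775616/207595505 E=45823232/15968885 F=726208256/207595505] → run B
t=10: vr[B=956672/261785 C=693775616/207595505 E=45823232/15968885 F=726208256/207595505 G=45823232/15968885] → run E
t=11: vr[B=956672/261785 C=693775616/207595505 F=726208256/207595505 G=45823232/15968885] → run G
t=12: vr[B=956672/261785 C=693775616/207595505 F=726208256/207595505 G=159366445312/49838890085] → run G
t=13: vr[B=956672/261785 C=693775616/207595505 F=726208256/207595505 G=175718583552/49838890085] → run C
t=14: vr[B=956672/261785 C=827809536/207595505 F=726208256/207595505 G=175718583552/49838890085] → run F
t=15: vr[B=956672/261785 C=827809536/207595505 F=892674816/207595505 G=175718583552/49838890085] → run G
t=16: vr[B=956672/261785 C=827809536/207595505 F=892674816/207595505] → run B
t=17: vr[B=1166592/261785 C=827809536/207595505 F=892674816/207595505] → run C
t=18: vr[B=1166592/261785 F=892674816/207595505] → run F
t=19: vr[B=1166592/261785] → run B
t=20: (idle)
t=21: (idle)
t=22: (idle)
t=23: (idle)
t=24: (idle)
t=25: (idle)
t=26: (idle)
t=27: (idle)
t=28: (idle)
t=29: (idle)

context switches = 16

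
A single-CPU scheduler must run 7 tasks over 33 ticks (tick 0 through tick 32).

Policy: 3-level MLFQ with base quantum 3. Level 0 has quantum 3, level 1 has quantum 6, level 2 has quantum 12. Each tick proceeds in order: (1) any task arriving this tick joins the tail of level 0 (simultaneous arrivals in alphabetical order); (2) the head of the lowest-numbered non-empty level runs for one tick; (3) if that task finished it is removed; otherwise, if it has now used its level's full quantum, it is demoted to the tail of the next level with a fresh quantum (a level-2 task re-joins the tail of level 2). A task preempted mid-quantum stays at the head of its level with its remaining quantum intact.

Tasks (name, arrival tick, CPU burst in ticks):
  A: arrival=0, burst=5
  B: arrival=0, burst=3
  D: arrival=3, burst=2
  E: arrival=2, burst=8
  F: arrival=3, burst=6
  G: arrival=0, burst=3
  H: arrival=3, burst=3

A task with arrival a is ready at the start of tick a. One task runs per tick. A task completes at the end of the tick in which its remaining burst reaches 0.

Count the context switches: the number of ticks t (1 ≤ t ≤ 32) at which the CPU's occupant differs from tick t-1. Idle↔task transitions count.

t=0: L0/L1/L2 = ABG/-/- → run A
t=1: L0/L1/L2 = ABG/-/- → run A
t=2: L0/L1/L2 = ABGE/-/- → run A
t=3: L0/L1/L2 = BGEDFH/A/- → run B
t=4: L0/L1/L2 = BGEDFH/A/- → run B
t=5: L0/L1/L2 = BGEDFH/A/- → run B
t=6: L0/L1/L2 = GEDFH/A/- → run G
t=7: L0/L1/L2 = GEDFH/A/- → run G
t=8: L0/L1/L2 = GEDFH/A/- → run G
t=9: L0/L1/L2 = EDFH/A/- → run E
t=10: L0/L1/L2 = EDFH/A/- → run E
t=11: L0/L1/L2 = EDFH/A/- → run E
t=12: L0/L1/L2 = DFH/AE/- → run D
t=13: L0/L1/L2 = DFH/AE/- → run D
t=14: L0/L1/L2 = FH/AE/- → run F
t=15: L0/L1/L2 = FH/AE/- → run F
t=16: L0/L1/L2 = FH/AE/- → run F
t=17: L0/L1/L2 = H/AEF/- → run H
t=18: L0/L1/L2 = H/AEF/- → run H
t=19: L0/L1/L2 = H/AEF/- → run H
t=20: L0/L1/L2 = -/AEF/- → run A
t=21: L0/L1/L2 = -/AEF/- → run A
t=22: L0/L1/L2 = -/EF/- → run E
t=23: L0/L1/L2 = -/EF/- → run E
t=24: L0/L1/L2 = -/EF/- → run E
t=25: L0/L1/L2 = -/EF/- → run E
t=26: L0/L1/L2 = -/EF/- → run E
t=27: L0/L1/L2 = -/F/- → run F
t=28: L0/L1/L2 = -/F/- → run F
t=29: L0/L1/L2 = -/F/- → run F
t=30: (idle)
t=31: (idle)
t=32: (idle)

context switches = 10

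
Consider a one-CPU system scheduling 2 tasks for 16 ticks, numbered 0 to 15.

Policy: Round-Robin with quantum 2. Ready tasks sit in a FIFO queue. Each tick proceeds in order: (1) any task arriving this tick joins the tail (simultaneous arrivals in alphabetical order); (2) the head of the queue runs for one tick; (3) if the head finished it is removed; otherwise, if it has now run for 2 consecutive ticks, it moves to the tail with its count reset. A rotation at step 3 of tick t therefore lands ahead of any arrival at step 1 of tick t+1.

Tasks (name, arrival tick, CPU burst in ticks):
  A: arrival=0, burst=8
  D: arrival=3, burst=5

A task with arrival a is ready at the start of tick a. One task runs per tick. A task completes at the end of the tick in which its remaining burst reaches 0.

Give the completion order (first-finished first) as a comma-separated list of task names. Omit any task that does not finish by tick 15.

t=0: queue=[A] q_used=0 → run A
t=1: queue=[A] q_used=1 → run A
t=2: queue=[A] q_used=0 → run A
t=3: queue=[A,D] q_used=1 → run A
t=4: queue=[D,A] q_used=0 → run D
t=5: queue=[D,A] q_used=1 → run D
t=6: queue=[A,D] q_used=0 → run A
t=7: queue=[A,D] q_used=1 → run A
t=8: queue=[D,A] q_used=0 → run D
t=9: queue=[D,A] q_used=1 → run D
t=10: queue=[A,D] q_used=0 → run A
t=11: queue=[A,D] q_used=1 → run A
t=12: queue=[D] q_used=0 → run D
t=13: (idle)
t=14: (idle)
t=15: (idle)

completion order = A, D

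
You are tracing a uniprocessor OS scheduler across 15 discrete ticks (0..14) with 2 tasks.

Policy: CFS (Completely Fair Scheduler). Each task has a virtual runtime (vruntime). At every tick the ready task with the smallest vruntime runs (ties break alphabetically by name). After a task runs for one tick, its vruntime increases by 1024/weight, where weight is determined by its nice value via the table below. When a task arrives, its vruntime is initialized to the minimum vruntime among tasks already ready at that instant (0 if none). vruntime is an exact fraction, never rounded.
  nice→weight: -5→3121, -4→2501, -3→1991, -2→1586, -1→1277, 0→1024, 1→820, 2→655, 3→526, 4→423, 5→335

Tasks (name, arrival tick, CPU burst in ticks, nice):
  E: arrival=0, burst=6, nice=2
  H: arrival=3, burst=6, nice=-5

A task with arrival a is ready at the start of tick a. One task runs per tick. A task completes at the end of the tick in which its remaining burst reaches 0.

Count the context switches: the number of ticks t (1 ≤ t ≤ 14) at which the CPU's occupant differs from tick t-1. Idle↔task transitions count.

context switches = 5

t=0: vr[E=0] → run E
t=1: vr[E=1024/655] → run E
t=2: vr[E=2048/655] → run E
t=3: vr[E=3072/655 H=3072/655] → run E
t=4: vr[E=4096/655 H=3072/655] → run H
t=5: vr[E=4096/655 H=10258432/2044255] → run H
t=6: vr[E=4096/655 H=10929152/2044255] → run H
t=7: vr[E=4096/655 H=11599872/2044255] → run H
t=8: vr[E=4096/655 H=12270592/2044255] → run H
t=9: vr[E=4096/655 H=12941312/2044255] → run E
t=10: vr[E=1024/131 H=12941312/2044255] → run H
t=11: vr[E=1024/131] → run E
t=12: (idle)
t=13: (idle)
t=14: (idle)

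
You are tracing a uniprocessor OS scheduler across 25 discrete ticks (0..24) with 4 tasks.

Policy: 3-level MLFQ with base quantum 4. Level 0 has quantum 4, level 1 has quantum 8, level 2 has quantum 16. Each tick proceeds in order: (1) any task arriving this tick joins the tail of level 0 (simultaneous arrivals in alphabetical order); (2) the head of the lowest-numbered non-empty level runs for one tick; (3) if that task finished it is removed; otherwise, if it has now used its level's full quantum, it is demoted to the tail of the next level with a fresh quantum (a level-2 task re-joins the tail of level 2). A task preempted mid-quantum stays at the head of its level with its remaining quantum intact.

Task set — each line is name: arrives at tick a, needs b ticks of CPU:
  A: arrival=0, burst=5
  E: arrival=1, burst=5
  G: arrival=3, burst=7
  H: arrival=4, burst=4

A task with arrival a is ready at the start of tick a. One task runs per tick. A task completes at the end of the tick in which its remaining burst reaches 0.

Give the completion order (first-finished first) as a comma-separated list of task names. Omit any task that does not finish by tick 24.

t=0: L0/L1/L2 = A/-/- → run A
t=1: L0/L1/L2 = AE/-/- → run A
t=2: L0/L1/L2 = AE/-/- → run A
t=3: L0/L1/L2 = AEG/-/- → run A
t=4: L0/L1/L2 = EGH/A/- → run E
t=5: L0/L1/L2 = EGH/A/- → run E
t=6: L0/L1/L2 = EGH/A/- → run E
t=7: L0/L1/L2 = EGH/A/- → run E
t=8: L0/L1/L2 = GH/AE/- → run G
t=9: L0/L1/L2 = GH/AE/- → run G
t=10: L0/L1/L2 = GH/AE/- → run G
t=11: L0/L1/L2 = GH/AE/- → run G
t=12: L0/L1/L2 = H/AEG/- → run H
t=13: L0/L1/L2 = H/AEG/- → run H
t=14: L0/L1/L2 = H/AEG/- → run H
t=15: L0/L1/L2 = H/AEG/- → run H
t=16: L0/L1/L2 = -/AEG/- → run A
t=17: L0/L1/L2 = -/EG/- → run E
t=18: L0/L1/L2 = -/G/- → run G
t=19: L0/L1/L2 = -/G/- → run G
t=20: L0/L1/L2 = -/G/- → run G
t=21: (idle)
t=22: (idle)
t=23: (idle)
t=24: (idle)

completion order = H, A, E, G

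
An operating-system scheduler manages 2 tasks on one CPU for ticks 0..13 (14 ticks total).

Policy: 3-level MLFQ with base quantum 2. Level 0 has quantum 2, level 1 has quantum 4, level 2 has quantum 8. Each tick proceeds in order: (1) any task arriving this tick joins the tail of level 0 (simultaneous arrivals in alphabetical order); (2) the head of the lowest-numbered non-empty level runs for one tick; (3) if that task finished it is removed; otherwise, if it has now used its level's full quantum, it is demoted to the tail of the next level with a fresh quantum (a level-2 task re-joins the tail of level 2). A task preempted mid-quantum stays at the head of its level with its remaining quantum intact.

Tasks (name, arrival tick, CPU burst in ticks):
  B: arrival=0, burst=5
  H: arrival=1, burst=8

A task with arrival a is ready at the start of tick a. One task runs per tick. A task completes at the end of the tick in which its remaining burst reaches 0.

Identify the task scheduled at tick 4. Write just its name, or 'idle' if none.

t=0: L0/L1/L2 = B/-/- → run B
t=1: L0/L1/L2 = BH/-/- → run B
t=2: L0/L1/L2 = H/B/- → run H
t=3: L0/L1/L2 = H/B/- → run H
t=4: L0/L1/L2 = -/BH/- → run B
t=5: L0/L1/L2 = -/BH/- → run B
t=6: L0/L1/L2 = -/BH/- → run B
t=7: L0/L1/L2 = -/H/- → run H
t=8: L0/L1/L2 = -/H/- → run H
t=9: L0/L1/L2 = -/H/- → run H
t=10: L0/L1/L2 = -/H/- → run H
t=11: L0/L1/L2 = -/-/H → run H
t=12: L0/L1/L2 = -/-/H → run H
t=13: (idle)

running at tick 4 = B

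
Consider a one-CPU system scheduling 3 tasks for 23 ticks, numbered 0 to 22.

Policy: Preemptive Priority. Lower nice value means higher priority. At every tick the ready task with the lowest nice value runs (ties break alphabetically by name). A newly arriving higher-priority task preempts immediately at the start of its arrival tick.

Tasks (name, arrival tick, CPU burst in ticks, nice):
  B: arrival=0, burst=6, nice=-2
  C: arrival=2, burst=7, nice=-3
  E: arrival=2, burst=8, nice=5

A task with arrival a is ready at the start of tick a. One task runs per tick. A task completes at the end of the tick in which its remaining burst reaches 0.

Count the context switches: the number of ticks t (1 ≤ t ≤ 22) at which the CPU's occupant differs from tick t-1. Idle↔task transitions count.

context switches = 4

t=0: ready={B} → run B
t=1: ready={B} → run B
t=2: ready={B,C,E} → run C
t=3: ready={B,C,E} → run C
t=4: ready={B,C,E} → run C
t=5: ready={B,C,E} → run C
t=6: ready={B,C,E} → run C
t=7: ready={B,C,E} → run C
t=8: ready={B,C,E} → run C
t=9: ready={B,E} → run B
t=10: ready={B,E} → run B
t=11: ready={B,E} → run B
t=12: ready={B,E} → run B
t=13: ready={E} → run E
t=14: ready={E} → run E
t=15: ready={E} → run E
t=16: ready={E} → run E
t=17: ready={E} → run E
t=18: ready={E} → run E
t=19: ready={E} → run E
t=20: ready={E} → run E
t=21: (idle)
t=22: (idle)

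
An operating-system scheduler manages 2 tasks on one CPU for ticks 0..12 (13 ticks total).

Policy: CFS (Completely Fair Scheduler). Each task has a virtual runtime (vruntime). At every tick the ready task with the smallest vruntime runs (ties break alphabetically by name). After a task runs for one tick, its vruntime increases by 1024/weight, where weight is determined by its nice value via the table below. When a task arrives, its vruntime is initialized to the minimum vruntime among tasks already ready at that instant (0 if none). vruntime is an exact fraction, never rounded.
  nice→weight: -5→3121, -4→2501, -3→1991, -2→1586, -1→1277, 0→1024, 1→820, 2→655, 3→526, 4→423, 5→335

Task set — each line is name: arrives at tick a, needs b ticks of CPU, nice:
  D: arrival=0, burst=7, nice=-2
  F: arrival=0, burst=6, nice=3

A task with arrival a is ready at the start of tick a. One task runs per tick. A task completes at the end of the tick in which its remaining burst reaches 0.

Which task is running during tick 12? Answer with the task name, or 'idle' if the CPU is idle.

t=0: vr[D=0 F=0] → run D
t=1: vr[D=512/793 F=0] → run F
t=2: vr[D=512/793 F=512/263] → run D
t=3: vr[D=1024/793 F=512/263] → run D
t=4: vr[D=1536/793 F=512/263] → run D
t=5: vr[D=2048/793 F=512/263] → run F
t=6: vr[D=2048/793 F=1024/263] → run D
t=7: vr[D=2560/793 F=1024/263] → run D
t=8: vr[D=3072/793 F=1024/263] → run D
t=9: vr[F=1024/263] → run F
t=10: vr[F=1536/263] → run F
t=11: vr[F=2048/263] → run F
t=12: vr[F=2560/263] → run F

running at tick 12 = F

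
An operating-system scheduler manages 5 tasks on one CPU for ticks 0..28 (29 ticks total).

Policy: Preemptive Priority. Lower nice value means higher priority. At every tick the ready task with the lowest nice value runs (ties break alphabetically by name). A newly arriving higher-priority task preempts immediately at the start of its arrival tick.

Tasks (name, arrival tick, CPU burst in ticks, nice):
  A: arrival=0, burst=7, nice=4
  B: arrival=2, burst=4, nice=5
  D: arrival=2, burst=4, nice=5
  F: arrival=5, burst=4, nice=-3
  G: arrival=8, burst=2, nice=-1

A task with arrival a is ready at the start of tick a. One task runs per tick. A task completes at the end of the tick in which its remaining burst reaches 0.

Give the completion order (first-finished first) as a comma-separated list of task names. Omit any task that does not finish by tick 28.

completion order = F, G, A, B, D

t=0: ready={A} → run A
t=1: ready={A} → run A
t=2: ready={A,B,D} → run A
t=3: ready={A,B,D} → run A
t=4: ready={A,B,D} → run A
t=5: ready={A,B,D,F} → run F
t=6: ready={A,B,D,F} → run F
t=7: ready={A,B,D,F} → run F
t=8: ready={A,B,D,F,G} → run F
t=9: ready={A,B,D,G} → run G
t=10: ready={A,B,D,G} → run G
t=11: ready={A,B,D} → run A
t=12: ready={A,B,D} → run A
t=13: ready={B,D} → run B
t=14: ready={B,D} → run B
t=15: ready={B,D} → run B
t=16: ready={B,D} → run B
t=17: ready={D} → run D
t=18: ready={D} → run D
t=19: ready={D} → run D
t=20: ready={D} → run D
t=21: (idle)
t=22: (idle)
t=23: (idle)
t=24: (idle)
t=25: (idle)
t=26: (idle)
t=27: (idle)
t=28: (idle)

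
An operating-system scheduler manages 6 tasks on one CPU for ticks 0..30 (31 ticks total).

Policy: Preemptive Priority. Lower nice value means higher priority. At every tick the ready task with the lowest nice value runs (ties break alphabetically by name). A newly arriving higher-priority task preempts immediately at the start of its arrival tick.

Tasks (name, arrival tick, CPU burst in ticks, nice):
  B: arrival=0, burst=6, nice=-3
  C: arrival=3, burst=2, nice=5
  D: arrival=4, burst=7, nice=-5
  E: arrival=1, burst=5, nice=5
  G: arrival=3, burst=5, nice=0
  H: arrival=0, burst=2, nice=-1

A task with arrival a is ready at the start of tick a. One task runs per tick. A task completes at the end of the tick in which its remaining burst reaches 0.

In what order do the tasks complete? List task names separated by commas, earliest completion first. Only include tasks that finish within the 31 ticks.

completion order = D, B, H, G, C, E

t=0: ready={B,H} → run B
t=1: ready={B,E,H} → run B
t=2: ready={B,E,H} → run B
t=3: ready={B,C,E,G,H} → run B
t=4: ready={B,C,D,E,G,H} → run D
t=5: ready={B,C,D,E,G,H} → run D
t=6: ready={B,C,D,E,G,H} → run D
t=7: ready={B,C,D,E,G,H} → run D
t=8: ready={B,C,D,E,G,H} → run D
t=9: ready={B,C,D,E,G,H} → run D
t=10: ready={B,C,D,E,G,H} → run D
t=11: ready={B,C,E,G,H} → run B
t=12: ready={B,C,E,G,H} → run B
t=13: ready={C,E,G,H} → run H
t=14: ready={C,E,G,H} → run H
t=15: ready={C,E,G} → run G
t=16: ready={C,E,G} → run G
t=17: ready={C,E,G} → run G
t=18: ready={C,E,G} → run G
t=19: ready={C,E,G} → run G
t=20: ready={C,E} → run C
t=21: ready={C,E} → run C
t=22: ready={E} → run E
t=23: ready={E} → run E
t=24: ready={E} → run E
t=25: ready={E} → run E
t=26: ready={E} → run E
t=27: (idle)
t=28: (idle)
t=29: (idle)
t=30: (idle)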